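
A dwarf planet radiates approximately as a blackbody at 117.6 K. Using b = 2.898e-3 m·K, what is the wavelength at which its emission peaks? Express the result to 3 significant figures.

λ_max ≈ 24.6 μm

Wien's displacement law: λ_max = b/T = (2.898×10⁻³ m·K)/(117.6 K) = 2.464×10⁻⁵ m.
That is 24.6 μm, in the infrared range.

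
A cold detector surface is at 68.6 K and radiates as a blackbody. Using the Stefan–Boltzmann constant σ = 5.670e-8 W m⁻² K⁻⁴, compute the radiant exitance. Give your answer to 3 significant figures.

I ≈ 1.26 W/m²

Stefan–Boltzmann: I = σT⁴ = 5.670×10⁻⁸ × (68.6)⁴ = 1.26 W/m².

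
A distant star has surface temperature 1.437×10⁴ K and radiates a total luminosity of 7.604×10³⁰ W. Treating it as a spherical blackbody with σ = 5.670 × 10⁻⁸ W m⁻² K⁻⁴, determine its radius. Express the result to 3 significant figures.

R ≈ 1.58×10¹⁰ m

L = 4πR²σT⁴ ⇒ R = √(L/(4πσT⁴)).
σT⁴ = 2.41774×10⁹ W/m², so R = √(7.604×10³⁰/(4π×2.41774×10⁹)) = 1.58×10¹⁰ m.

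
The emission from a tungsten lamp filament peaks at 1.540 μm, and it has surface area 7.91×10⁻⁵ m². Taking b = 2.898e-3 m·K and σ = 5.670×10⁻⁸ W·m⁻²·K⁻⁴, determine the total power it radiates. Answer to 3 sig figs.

P ≈ 56.2 W

Wien's law: T = b/λ_max = 2.898×10⁻³/1.540×10⁻⁶ = 1881.82 K.
Area A = 7.91×10⁻⁵ m².
Then P = σAT⁴ = 5.670×10⁻⁸×7.91×10⁻⁵×(1881.82)⁴ = 56.2 W.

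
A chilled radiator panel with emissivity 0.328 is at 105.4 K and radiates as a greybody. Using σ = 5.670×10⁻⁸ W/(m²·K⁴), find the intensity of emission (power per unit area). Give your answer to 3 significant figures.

Stefan–Boltzmann: I = εσT⁴ = 0.328 × 5.670×10⁻⁸ × (105.4)⁴ = 2.30 W/m².

I ≈ 2.30 W/m²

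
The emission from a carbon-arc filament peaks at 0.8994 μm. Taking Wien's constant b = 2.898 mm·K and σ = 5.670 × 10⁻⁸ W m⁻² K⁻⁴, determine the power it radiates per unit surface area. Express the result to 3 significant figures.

I ≈ 6.11×10⁶ W/m²

Wien's law: T = b/λ_max = 2.898×10⁻³/8.994×10⁻⁷ = 3222.15 K.
Then I = σT⁴ = 5.670×10⁻⁸×(3222.15)⁴ = 6.11×10⁶ W/m².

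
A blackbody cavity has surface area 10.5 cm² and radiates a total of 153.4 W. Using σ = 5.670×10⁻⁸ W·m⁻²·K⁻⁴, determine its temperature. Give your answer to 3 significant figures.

T ≈ 1.27×10³ K

Area A = 10.5 cm² = 1.05×10⁻³ m².
P = σAT⁴ ⇒ T = (P/(σA))^(1/4) = (153.4/(5.670×10⁻⁸×1.05×10⁻³))^(1/4) = 1.27×10³ K.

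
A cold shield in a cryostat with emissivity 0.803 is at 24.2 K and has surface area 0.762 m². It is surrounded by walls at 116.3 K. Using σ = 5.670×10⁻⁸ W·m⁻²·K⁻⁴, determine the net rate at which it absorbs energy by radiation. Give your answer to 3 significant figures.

Net gain ≈ 6.34 W

Area A = 0.762 m².
Net radiated power P_net = εσA(T⁴ − T₀⁴) = 0.803×5.670×10⁻⁸×0.762×(24.2⁴ − 116.3⁴).
T⁴ − T₀⁴ = 3.42974×10⁵ − 1.82944×10⁸ = -1.82601×10⁸ K⁴, so P_net = -6.34 W — negative, meaning a net gain of 6.34 W.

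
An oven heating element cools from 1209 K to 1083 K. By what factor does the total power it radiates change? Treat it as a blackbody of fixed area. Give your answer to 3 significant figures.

P₂/P₁ ≈ 0.644

P ∝ T⁴, so P₂/P₁ = (T₂/T₁)⁴ = (1083/1209)⁴ = (0.895782)⁴ = 0.644.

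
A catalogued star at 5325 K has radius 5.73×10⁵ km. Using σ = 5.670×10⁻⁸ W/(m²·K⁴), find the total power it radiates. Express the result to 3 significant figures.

P ≈ 1.88×10²⁶ W

Surface area A = 4πR² = 4π(5.73×10⁸ m)² = 4.12590×10¹⁸ m².
P = σAT⁴ = 5.670×10⁻⁸ × 4.12590×10¹⁸ × (5325)⁴ = 1.88×10²⁶ W.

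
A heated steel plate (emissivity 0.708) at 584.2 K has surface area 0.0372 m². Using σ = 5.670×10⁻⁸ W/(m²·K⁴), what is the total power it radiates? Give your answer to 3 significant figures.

Area A = 0.0372 m².
P = εσAT⁴ = 0.708 × 5.670×10⁻⁸ × 0.0372 × (584.2)⁴ = 174 W.

P ≈ 174 W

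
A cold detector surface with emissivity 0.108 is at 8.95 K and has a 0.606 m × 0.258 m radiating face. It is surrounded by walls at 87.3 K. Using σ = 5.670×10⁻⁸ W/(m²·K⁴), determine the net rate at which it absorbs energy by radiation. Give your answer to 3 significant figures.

Net gain ≈ 0.0556 W

Area A = 0.606 × 0.258 = 0.156348 m².
Net radiated power P_net = εσA(T⁴ − T₀⁴) = 0.108×5.670×10⁻⁸×0.156348×(8.95⁴ − 87.3⁴).
T⁴ − T₀⁴ = 6416.41 − 5.80841×10⁷ = -5.80777×10⁷ K⁴, so P_net = -0.0556 W — negative, meaning a net gain of 0.0556 W.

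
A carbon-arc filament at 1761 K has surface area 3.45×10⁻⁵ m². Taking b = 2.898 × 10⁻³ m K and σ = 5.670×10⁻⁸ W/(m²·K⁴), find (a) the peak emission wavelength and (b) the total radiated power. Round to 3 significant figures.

(a) λ_max = b/T = 2.898×10⁻³/1761 = 1.646×10⁻⁶ m = 1.65×10³ nm.
Area A = 3.45×10⁻⁵ m².
(b) P = σAT⁴ = 5.670×10⁻⁸×3.45×10⁻⁵×(1761)⁴ = 18.8 W.

λ_max ≈ 1.65×10³ nm; P ≈ 18.8 W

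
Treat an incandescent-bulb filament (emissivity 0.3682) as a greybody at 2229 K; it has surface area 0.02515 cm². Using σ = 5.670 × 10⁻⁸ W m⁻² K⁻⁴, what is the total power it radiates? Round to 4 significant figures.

P ≈ 1.296 W

Area A = 0.02515 cm² = 2.515×10⁻⁶ m².
P = εσAT⁴ = 0.3682 × 5.670×10⁻⁸ × 2.515×10⁻⁶ × (2229)⁴ = 1.296 W.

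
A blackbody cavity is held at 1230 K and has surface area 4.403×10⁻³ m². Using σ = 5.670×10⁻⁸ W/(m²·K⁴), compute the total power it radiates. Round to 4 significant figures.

Area A = 4.403×10⁻³ m².
P = σAT⁴ = 5.670×10⁻⁸ × 4.403×10⁻³ × (1230)⁴ = 571.4 W.

P ≈ 571.4 W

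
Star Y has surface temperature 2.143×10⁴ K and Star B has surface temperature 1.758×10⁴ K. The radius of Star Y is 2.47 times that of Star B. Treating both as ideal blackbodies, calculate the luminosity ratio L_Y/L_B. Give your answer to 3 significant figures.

L_Y/L_B ≈ 13.5

L ∝ R²T⁴, so L_Y/L_B = (R_Y/R_B)²(T_Y/T_B)⁴ = (2.47)² × (2.143×10⁴/1.758×10⁴)⁴ = 6.1009 × 2.20807 = 13.5.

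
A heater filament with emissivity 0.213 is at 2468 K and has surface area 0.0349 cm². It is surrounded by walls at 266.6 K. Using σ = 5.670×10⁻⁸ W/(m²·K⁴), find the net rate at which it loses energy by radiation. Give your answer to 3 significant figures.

Area A = 0.0349 cm² = 3.49×10⁻⁶ m².
Net radiated power P_net = εσA(T⁴ − T₀⁴) = 0.213×5.670×10⁻⁸×3.49×10⁻⁶×(2468⁴ − 266.6⁴).
T⁴ − T₀⁴ = 3.71006×10¹³ − 5.05174×10⁹ = 3.70955×10¹³ K⁴, so P_net = 1.56 W.

Net loss ≈ 1.56 W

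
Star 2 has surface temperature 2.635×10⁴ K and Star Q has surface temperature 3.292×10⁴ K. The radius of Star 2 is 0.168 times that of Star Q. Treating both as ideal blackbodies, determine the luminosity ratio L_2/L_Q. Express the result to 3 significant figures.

L_2/L_Q ≈ 0.0116

L ∝ R²T⁴, so L_2/L_Q = (R_2/R_Q)²(T_2/T_Q)⁴ = (0.168)² × (2.635×10⁴/3.292×10⁴)⁴ = 0.028224 × 0.410472 = 0.0116.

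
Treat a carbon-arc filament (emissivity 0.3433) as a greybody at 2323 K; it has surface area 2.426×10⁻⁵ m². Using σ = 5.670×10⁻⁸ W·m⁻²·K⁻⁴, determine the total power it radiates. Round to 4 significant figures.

P ≈ 13.75 W

Area A = 2.426×10⁻⁵ m².
P = εσAT⁴ = 0.3433 × 5.670×10⁻⁸ × 2.426×10⁻⁵ × (2323)⁴ = 13.75 W.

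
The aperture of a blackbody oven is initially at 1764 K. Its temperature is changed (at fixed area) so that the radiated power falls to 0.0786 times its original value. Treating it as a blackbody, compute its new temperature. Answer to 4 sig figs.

P ∝ T⁴, so T₂/T₁ = (P₂/P₁)^(1/4) = (0.0786)^(1/4) = 0.529487.
T₂ = 1764 × 0.529487 = 934.0 K.

T₂ ≈ 934.0 K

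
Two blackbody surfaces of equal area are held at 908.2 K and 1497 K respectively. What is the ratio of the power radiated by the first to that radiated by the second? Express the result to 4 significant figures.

With equal areas, P₁/P₂ = (T₁/T₂)⁴ = (908.2/1497)⁴ = 0.1355.

P₁/P₂ ≈ 0.1355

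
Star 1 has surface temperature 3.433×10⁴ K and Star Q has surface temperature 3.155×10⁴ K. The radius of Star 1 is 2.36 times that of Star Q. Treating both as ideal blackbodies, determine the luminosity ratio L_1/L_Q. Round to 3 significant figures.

L_1/L_Q ≈ 7.81

L ∝ R²T⁴, so L_1/L_Q = (R_1/R_Q)²(T_1/T_Q)⁴ = (2.36)² × (3.433×10⁴/3.155×10⁴)⁴ = 5.5696 × 1.40184 = 7.81.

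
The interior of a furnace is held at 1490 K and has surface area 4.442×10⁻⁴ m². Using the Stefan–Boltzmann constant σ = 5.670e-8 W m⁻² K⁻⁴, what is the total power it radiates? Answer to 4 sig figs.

P ≈ 124.1 W

Area A = 4.442×10⁻⁴ m².
P = σAT⁴ = 5.670×10⁻⁸ × 4.442×10⁻⁴ × (1490)⁴ = 124.1 W.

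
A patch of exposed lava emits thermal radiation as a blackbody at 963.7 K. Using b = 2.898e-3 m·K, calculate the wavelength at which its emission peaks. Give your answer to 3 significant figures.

Wien's displacement law: λ_max = b/T = (2.898×10⁻³ m·K)/(963.7 K) = 3.007×10⁻⁶ m.
That is 3.01 μm, in the infrared range.

λ_max ≈ 3.01 μm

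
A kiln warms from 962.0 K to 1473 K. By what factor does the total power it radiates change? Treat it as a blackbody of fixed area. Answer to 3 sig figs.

P ∝ T⁴, so P₂/P₁ = (T₂/T₁)⁴ = (1473/962.0)⁴ = (1.53119)⁴ = 5.50.

P₂/P₁ ≈ 5.50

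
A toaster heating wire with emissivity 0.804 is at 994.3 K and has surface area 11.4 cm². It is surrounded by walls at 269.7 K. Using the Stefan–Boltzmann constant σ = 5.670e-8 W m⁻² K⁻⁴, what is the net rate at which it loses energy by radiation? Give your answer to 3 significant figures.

Net loss ≈ 50.5 W

Area A = 11.4 cm² = 1.14×10⁻³ m².
Net radiated power P_net = εσA(T⁴ − T₀⁴) = 0.804×5.670×10⁻⁸×1.14×10⁻³×(994.3⁴ − 269.7⁴).
T⁴ − T₀⁴ = 9.77394×10¹¹ − 5.29083×10⁹ = 9.72103×10¹¹ K⁴, so P_net = 50.5 W.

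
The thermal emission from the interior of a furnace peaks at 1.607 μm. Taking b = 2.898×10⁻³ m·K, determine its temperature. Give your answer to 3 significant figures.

T ≈ 1.80×10³ K

Wien's law gives T = b/λ_max = (2.898×10⁻³ m·K)/(1.607×10⁻⁶ m) = 1.80×10³ K.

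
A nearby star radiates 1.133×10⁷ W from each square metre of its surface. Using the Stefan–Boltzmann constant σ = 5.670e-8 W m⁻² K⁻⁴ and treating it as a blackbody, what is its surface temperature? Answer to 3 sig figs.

I = σT⁴, so T = (I/σ)^(1/4) = (1.133×10⁷/(5.670×10⁻⁸))^(1/4) = 3.76×10³ K.

T ≈ 3.76×10³ K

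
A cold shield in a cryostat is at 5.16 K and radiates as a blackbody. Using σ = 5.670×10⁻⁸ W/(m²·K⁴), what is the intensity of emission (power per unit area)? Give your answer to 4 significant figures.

I ≈ 4.020×10⁻⁵ W/m²

Stefan–Boltzmann: I = σT⁴ = 5.670×10⁻⁸ × (5.16)⁴ = 4.020×10⁻⁵ W/m².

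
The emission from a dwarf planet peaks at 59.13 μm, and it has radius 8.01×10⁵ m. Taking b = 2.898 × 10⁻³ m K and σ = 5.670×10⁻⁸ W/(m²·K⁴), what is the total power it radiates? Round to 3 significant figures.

P ≈ 2.64×10¹² W

Wien's law: T = b/λ_max = 2.898×10⁻³/5.913×10⁻⁵ = 49.0107 K.
Surface area A = 4πR² = 4π(8.01×10⁵ m)² = 8.06260×10¹² m².
Then P = σAT⁴ = 5.670×10⁻⁸×8.06260×10¹²×(49.0107)⁴ = 2.64×10¹² W.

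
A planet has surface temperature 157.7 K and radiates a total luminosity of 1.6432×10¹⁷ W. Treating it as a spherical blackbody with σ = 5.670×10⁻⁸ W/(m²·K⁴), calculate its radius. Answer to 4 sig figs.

R ≈ 1.931×10⁷ m

L = 4πR²σT⁴ ⇒ R = √(L/(4πσT⁴)).
σT⁴ = 35.0679 W/m², so R = √(1.6432×10¹⁷/(4π×35.0679)) = 1.931×10⁷ m.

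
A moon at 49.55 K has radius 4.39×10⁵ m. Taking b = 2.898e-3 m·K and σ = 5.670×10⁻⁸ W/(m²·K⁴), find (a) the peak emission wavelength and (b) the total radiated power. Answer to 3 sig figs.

(a) λ_max = b/T = 2.898×10⁻³/49.55 = 5.849×10⁻⁵ m = 58.5 μm.
Surface area A = 4πR² = 4π(4.39×10⁵ m)² = 2.42180×10¹² m².
(b) P = σAT⁴ = 5.670×10⁻⁸×2.42180×10¹²×(49.55)⁴ = 8.28×10¹¹ W.

λ_max ≈ 58.5 μm; P ≈ 8.28×10¹¹ W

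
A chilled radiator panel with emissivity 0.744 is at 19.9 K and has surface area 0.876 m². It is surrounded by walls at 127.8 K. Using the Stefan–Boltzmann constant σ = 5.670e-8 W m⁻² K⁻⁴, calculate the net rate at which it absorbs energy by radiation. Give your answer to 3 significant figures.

Net gain ≈ 9.85 W

Area A = 0.876 m².
Net radiated power P_net = εσA(T⁴ − T₀⁴) = 0.744×5.670×10⁻⁸×0.876×(19.9⁴ − 127.8⁴).
T⁴ − T₀⁴ = 1.56824×10⁵ − 2.66762×10⁸ = -2.66605×10⁸ K⁴, so P_net = -9.85 W — negative, meaning a net gain of 9.85 W.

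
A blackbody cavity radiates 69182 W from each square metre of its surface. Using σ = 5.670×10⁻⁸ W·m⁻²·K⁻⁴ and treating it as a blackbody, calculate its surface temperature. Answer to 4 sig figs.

T ≈ 1051 K

I = σT⁴, so T = (I/σ)^(1/4) = (69182/(5.670×10⁻⁸))^(1/4) = 1051 K.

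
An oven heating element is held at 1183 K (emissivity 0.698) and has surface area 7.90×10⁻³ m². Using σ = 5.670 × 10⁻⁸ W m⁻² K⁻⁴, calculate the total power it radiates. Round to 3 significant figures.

Area A = 7.90×10⁻³ m².
P = εσAT⁴ = 0.698 × 5.670×10⁻⁸ × 7.90×10⁻³ × (1183)⁴ = 612 W.

P ≈ 612 W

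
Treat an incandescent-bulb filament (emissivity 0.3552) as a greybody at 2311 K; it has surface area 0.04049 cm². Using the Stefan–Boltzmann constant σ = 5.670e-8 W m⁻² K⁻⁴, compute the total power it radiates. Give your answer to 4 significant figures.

Area A = 0.04049 cm² = 4.049×10⁻⁶ m².
P = εσAT⁴ = 0.3552 × 5.670×10⁻⁸ × 4.049×10⁻⁶ × (2311)⁴ = 2.326 W.

P ≈ 2.326 W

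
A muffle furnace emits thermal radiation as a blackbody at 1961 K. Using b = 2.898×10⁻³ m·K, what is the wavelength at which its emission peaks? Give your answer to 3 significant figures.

λ_max ≈ 1.48 μm

Wien's displacement law: λ_max = b/T = (2.898×10⁻³ m·K)/(1961 K) = 1.478×10⁻⁶ m.
That is 1.48 μm, in the infrared range.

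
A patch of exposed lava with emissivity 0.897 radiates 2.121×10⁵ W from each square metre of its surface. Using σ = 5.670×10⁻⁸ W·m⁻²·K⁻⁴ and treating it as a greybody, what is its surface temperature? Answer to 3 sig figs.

I = εσT⁴, so T = (I/εσ)^(1/4) = (2.121×10⁵/(0.897×5.670×10⁻⁸))^(1/4) = 1.43×10³ K.

T ≈ 1.43×10³ K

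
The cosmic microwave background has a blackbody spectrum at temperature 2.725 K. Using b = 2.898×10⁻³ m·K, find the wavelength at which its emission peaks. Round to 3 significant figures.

λ_max ≈ 1.06 mm

Wien's displacement law: λ_max = b/T = (2.898×10⁻³ m·K)/(2.725 K) = 1.063×10⁻³ m.
That is 1.06 mm, in the microwave range.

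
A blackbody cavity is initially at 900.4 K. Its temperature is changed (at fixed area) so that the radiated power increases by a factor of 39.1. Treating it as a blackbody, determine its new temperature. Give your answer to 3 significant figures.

T₂ ≈ 2.25×10³ K

P ∝ T⁴, so T₂/T₁ = (P₂/P₁)^(1/4) = (39.1)^(1/4) = 2.50060.
T₂ = 900.4 × 2.50060 = 2.25×10³ K.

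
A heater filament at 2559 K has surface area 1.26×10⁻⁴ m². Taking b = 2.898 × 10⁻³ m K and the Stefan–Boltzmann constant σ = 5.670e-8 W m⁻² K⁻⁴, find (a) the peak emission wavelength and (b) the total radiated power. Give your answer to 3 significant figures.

(a) λ_max = b/T = 2.898×10⁻³/2559 = 1.132×10⁻⁶ m = 1.13 μm.
Area A = 1.26×10⁻⁴ m².
(b) P = σAT⁴ = 5.670×10⁻⁸×1.26×10⁻⁴×(2559)⁴ = 306 W.

λ_max ≈ 1.13 μm; P ≈ 306 W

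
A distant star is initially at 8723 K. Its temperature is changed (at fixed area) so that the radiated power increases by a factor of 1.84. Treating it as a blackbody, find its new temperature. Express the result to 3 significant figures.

P ∝ T⁴, so T₂/T₁ = (P₂/P₁)^(1/4) = (1.84)^(1/4) = 1.16467.
T₂ = 8723 × 1.16467 = 1.02×10⁴ K.

T₂ ≈ 1.02×10⁴ K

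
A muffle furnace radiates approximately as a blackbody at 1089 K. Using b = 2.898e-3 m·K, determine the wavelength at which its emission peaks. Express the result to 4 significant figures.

λ_max ≈ 2661 nm

Wien's displacement law: λ_max = b/T = (2.898×10⁻³ m·K)/(1089 K) = 2.6612×10⁻⁶ m.
That is 2661 nm, in the infrared range.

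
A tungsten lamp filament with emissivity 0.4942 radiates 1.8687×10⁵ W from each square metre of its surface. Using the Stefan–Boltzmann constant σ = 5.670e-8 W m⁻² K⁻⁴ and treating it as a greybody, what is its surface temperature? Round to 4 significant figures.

I = εσT⁴, so T = (I/εσ)^(1/4) = (1.8687×10⁵/(0.4942×5.670×10⁻⁸))^(1/4) = 1607 K.

T ≈ 1607 K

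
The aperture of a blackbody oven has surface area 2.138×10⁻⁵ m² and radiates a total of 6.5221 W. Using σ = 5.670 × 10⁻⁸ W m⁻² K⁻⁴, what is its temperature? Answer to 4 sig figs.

Area A = 2.138×10⁻⁵ m².
P = σAT⁴ ⇒ T = (P/(σA))^(1/4) = (6.5221/(5.670×10⁻⁸×2.138×10⁻⁵))^(1/4) = 1523 K.

T ≈ 1523 K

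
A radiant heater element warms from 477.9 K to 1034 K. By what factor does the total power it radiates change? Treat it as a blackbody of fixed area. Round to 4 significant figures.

P ∝ T⁴, so P₂/P₁ = (T₂/T₁)⁴ = (1034/477.9)⁴ = (2.16363)⁴ = 21.91.

P₂/P₁ ≈ 21.91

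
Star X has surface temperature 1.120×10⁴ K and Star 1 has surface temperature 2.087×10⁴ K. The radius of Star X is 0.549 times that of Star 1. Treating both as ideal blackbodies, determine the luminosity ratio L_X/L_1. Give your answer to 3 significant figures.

L_X/L_1 ≈ 0.0250

L ∝ R²T⁴, so L_X/L_1 = (R_X/R_1)²(T_X/T_1)⁴ = (0.549)² × (1.120×10⁴/2.087×10⁴)⁴ = 0.301401 × 0.0829435 = 0.0250.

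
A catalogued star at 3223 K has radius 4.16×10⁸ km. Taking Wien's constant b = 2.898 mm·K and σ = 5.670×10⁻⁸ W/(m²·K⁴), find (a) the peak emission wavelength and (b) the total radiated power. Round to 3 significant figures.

λ_max ≈ 899 nm; P ≈ 1.33×10³¹ W

(a) λ_max = b/T = 2.898×10⁻³/3223 = 8.992×10⁻⁷ m = 899 nm.
Surface area A = 4πR² = 4π(4.16×10¹¹ m)² = 2.17469×10²⁴ m².
(b) P = σAT⁴ = 5.670×10⁻⁸×2.17469×10²⁴×(3223)⁴ = 1.33×10³¹ W.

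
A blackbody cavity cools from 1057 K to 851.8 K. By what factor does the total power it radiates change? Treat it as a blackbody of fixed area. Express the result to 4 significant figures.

P ∝ T⁴, so P₂/P₁ = (T₂/T₁)⁴ = (851.8/1057)⁴ = (0.805866)⁴ = 0.4217.

P₂/P₁ ≈ 0.4217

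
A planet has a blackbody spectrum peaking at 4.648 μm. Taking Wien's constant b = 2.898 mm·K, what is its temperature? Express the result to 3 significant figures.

Wien's law gives T = b/λ_max = (2.898×10⁻³ m·K)/(4.648×10⁻⁶ m) = 623 K.

T ≈ 623 K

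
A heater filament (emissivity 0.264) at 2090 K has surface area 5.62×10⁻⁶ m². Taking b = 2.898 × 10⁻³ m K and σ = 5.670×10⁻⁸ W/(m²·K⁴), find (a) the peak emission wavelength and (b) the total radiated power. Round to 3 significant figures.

(a) λ_max = b/T = 2.898×10⁻³/2090 = 1.387×10⁻⁶ m = 1.39×10³ nm.
Area A = 5.62×10⁻⁶ m².
(b) P = εσAT⁴ = 0.264×5.670×10⁻⁸×5.62×10⁻⁶×(2090)⁴ = 1.61 W.

λ_max ≈ 1.39×10³ nm; P ≈ 1.61 W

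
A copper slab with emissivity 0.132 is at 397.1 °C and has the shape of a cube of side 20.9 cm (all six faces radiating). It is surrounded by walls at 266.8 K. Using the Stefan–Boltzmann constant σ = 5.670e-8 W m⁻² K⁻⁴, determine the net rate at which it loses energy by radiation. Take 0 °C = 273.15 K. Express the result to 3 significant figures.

Net loss ≈ 386 W

T = 397.1 °C + 273.15 = 670.25 K.
Area A = 6s² = 6×(0.209 m)² = 0.262086 m².
Net radiated power P_net = εσA(T⁴ − T₀⁴) = 0.132×5.670×10⁻⁸×0.262086×(670.25⁴ − 266.8⁴).
T⁴ − T₀⁴ = 2.01812×10¹¹ − 5.06691×10⁹ = 1.96745×10¹¹ K⁴, so P_net = 386 W.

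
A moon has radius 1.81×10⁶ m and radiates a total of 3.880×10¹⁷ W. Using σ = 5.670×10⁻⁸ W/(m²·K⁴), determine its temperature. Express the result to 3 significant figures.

T ≈ 639 K

Surface area A = 4πR² = 4π(1.81×10⁶ m)² = 4.11687×10¹³ m².
P = σAT⁴ ⇒ T = (P/(σA))^(1/4) = (3.880×10¹⁷/(5.670×10⁻⁸×4.11687×10¹³))^(1/4) = 639 K.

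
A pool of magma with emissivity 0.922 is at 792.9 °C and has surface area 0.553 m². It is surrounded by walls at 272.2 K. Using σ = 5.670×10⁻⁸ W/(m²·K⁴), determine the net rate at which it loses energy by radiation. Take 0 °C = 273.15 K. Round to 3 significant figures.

Net loss ≈ 3.72×10⁴ W

T = 792.9 °C + 273.15 = 1066.05 K.
Area A = 0.553 m².
Net radiated power P_net = εσA(T⁴ − T₀⁴) = 0.922×5.670×10⁻⁸×0.553×(1066.05⁴ − 272.2⁴).
T⁴ − T₀⁴ = 1.29155×10¹² − 5.48975×10⁹ = 1.28606×10¹² K⁴, so P_net = 3.72×10⁴ W.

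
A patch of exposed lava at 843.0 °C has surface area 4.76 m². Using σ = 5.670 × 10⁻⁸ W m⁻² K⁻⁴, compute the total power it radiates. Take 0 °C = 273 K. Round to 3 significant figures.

P ≈ 4.19×10⁵ W

T = 843.0 °C + 273 = 1116.0 K.
Area A = 4.76 m².
P = σAT⁴ = 5.670×10⁻⁸ × 4.76 × (1116.0)⁴ = 4.19×10⁵ W.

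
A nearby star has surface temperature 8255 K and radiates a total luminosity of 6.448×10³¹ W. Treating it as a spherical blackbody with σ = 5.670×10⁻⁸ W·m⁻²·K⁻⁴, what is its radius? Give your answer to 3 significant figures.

R ≈ 1.40×10¹¹ m

L = 4πR²σT⁴ ⇒ R = √(L/(4πσT⁴)).
σT⁴ = 2.63300×10⁸ W/m², so R = √(6.448×10³¹/(4π×2.63300×10⁸)) = 1.40×10¹¹ m.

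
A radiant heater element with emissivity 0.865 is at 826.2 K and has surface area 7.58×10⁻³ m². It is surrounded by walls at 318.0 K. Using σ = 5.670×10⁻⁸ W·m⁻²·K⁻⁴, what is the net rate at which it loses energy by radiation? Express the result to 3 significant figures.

Net loss ≈ 169 W

Area A = 7.58×10⁻³ m².
Net radiated power P_net = εσA(T⁴ − T₀⁴) = 0.865×5.670×10⁻⁸×7.58×10⁻³×(826.2⁴ − 318.0⁴).
T⁴ − T₀⁴ = 4.65952×10¹¹ − 1.02261×10¹⁰ = 4.55726×10¹¹ K⁴, so P_net = 169 W.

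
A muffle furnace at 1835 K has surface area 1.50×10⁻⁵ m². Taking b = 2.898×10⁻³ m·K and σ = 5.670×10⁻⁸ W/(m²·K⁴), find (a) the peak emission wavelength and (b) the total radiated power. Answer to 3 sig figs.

(a) λ_max = b/T = 2.898×10⁻³/1835 = 1.579×10⁻⁶ m = 1.58 μm.
Area A = 1.50×10⁻⁵ m².
(b) P = σAT⁴ = 5.670×10⁻⁸×1.50×10⁻⁵×(1835)⁴ = 9.64 W.

λ_max ≈ 1.58 μm; P ≈ 9.64 W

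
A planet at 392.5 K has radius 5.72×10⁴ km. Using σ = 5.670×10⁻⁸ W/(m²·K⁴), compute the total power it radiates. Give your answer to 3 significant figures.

Surface area A = 4πR² = 4π(5.72×10⁷ m)² = 4.11152×10¹⁶ m².
P = σAT⁴ = 5.670×10⁻⁸ × 4.11152×10¹⁶ × (392.5)⁴ = 5.53×10¹⁹ W.

P ≈ 5.53×10¹⁹ W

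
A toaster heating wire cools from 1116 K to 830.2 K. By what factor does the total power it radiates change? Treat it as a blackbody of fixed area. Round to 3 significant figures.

P ∝ T⁴, so P₂/P₁ = (T₂/T₁)⁴ = (830.2/1116)⁴ = (0.743907)⁴ = 0.306.

P₂/P₁ ≈ 0.306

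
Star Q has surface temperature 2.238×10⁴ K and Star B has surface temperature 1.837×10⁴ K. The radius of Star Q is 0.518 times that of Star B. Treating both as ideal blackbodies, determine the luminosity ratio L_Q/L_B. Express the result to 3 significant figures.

L_Q/L_B ≈ 0.591

L ∝ R²T⁴, so L_Q/L_B = (R_Q/R_B)²(T_Q/T_B)⁴ = (0.518)² × (2.238×10⁴/1.837×10⁴)⁴ = 0.268324 × 2.20295 = 0.591.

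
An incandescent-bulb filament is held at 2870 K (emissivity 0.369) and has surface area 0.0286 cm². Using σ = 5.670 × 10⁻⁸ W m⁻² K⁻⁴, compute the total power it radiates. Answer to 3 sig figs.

P ≈ 4.06 W

Area A = 0.0286 cm² = 2.86×10⁻⁶ m².
P = εσAT⁴ = 0.369 × 5.670×10⁻⁸ × 2.86×10⁻⁶ × (2870)⁴ = 4.06 W.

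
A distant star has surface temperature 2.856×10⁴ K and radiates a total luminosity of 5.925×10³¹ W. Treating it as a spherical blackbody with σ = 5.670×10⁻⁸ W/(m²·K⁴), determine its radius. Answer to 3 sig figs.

R ≈ 1.12×10¹⁰ m

L = 4πR²σT⁴ ⇒ R = √(L/(4πσT⁴)).
σT⁴ = 3.77238×10¹⁰ W/m², so R = √(5.925×10³¹/(4π×3.77238×10¹⁰)) = 1.12×10¹⁰ m.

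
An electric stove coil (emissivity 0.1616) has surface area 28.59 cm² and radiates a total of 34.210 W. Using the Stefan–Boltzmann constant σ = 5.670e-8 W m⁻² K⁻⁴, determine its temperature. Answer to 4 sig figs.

T ≈ 1069 K

Area A = 28.59 cm² = 2.859×10⁻³ m².
P = εσAT⁴ ⇒ T = (P/(εσA))^(1/4) = (34.210/(0.1616×5.670×10⁻⁸×2.859×10⁻³))^(1/4) = 1069 K.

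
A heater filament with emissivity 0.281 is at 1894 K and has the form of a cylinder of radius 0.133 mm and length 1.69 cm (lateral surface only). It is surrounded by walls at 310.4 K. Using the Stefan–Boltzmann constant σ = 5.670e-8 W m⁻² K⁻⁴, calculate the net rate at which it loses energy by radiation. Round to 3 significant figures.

Lateral area A = 2πrL = 2π×1.33×10⁻⁴×0.0169 = 1.41227×10⁻⁵ m².
Net radiated power P_net = εσA(T⁴ − T₀⁴) = 0.281×5.670×10⁻⁸×1.41227×10⁻⁵×(1894⁴ − 310.4⁴).
T⁴ − T₀⁴ = 1.28683×10¹³ − 9.28297×10⁹ = 1.28590×10¹³ K⁴, so P_net = 2.89 W.

Net loss ≈ 2.89 W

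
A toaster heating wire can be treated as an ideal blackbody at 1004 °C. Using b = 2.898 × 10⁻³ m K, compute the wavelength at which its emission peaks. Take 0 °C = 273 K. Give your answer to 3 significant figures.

T = 1004 °C + 273 = 1277 K.
Wien's displacement law: λ_max = b/T = (2.898×10⁻³ m·K)/(1277 K) = 2.269×10⁻⁶ m.
That is 2.27×10³ nm, in the infrared range.

λ_max ≈ 2.27×10³ nm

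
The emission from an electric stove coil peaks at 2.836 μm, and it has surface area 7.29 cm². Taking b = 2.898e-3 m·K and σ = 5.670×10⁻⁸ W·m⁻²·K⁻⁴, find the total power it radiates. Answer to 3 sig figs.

Wien's law: T = b/λ_max = 2.898×10⁻³/2.836×10⁻⁶ = 1021.86 K.
Area A = 7.29 cm² = 7.29×10⁻⁴ m².
Then P = σAT⁴ = 5.670×10⁻⁸×7.29×10⁻⁴×(1021.86)⁴ = 45.1 W.

P ≈ 45.1 W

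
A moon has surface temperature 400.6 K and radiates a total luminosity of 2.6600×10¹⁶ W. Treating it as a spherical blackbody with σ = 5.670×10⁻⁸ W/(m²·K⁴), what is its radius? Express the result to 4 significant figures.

L = 4πR²σT⁴ ⇒ R = √(L/(4πσT⁴)).
σT⁴ = 1460.25 W/m², so R = √(2.6600×10¹⁶/(4π×1460.25)) = 1.204×10⁶ m.

R ≈ 1.204×10⁶ m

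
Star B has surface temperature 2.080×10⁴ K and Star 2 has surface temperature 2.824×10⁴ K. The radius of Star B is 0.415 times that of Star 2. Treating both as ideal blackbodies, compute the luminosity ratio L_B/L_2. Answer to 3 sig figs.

L_B/L_2 ≈ 0.0507

L ∝ R²T⁴, so L_B/L_2 = (R_B/R_2)²(T_B/T_2)⁴ = (0.415)² × (2.080×10⁴/2.824×10⁴)⁴ = 0.172225 × 0.294303 = 0.0507.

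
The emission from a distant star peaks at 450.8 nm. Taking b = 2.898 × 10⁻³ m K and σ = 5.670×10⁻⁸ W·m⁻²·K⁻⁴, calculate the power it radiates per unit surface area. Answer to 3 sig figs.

I ≈ 9.68×10⁷ W/m²

Wien's law: T = b/λ_max = 2.898×10⁻³/4.508×10⁻⁷ = 6428.57 K.
Then I = σT⁴ = 5.670×10⁻⁸×(6428.57)⁴ = 9.68×10⁷ W/m².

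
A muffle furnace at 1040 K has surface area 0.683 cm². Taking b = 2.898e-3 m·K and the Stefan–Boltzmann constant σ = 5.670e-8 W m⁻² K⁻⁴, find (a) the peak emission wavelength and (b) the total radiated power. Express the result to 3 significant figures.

(a) λ_max = b/T = 2.898×10⁻³/1040 = 2.787×10⁻⁶ m = 2.79×10³ nm.
Area A = 0.683 cm² = 6.83×10⁻⁵ m².
(b) P = σAT⁴ = 5.670×10⁻⁸×6.83×10⁻⁵×(1040)⁴ = 4.53 W.

λ_max ≈ 2.79×10³ nm; P ≈ 4.53 W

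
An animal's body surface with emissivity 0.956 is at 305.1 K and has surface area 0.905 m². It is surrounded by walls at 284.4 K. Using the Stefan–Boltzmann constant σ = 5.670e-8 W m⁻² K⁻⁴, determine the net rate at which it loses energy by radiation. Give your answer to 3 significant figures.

Net loss ≈ 104 W

Area A = 0.905 m².
Net radiated power P_net = εσA(T⁴ − T₀⁴) = 0.956×5.670×10⁻⁸×0.905×(305.1⁴ − 284.4⁴).
T⁴ − T₀⁴ = 8.66501×10⁹ − 6.54212×10⁹ = 2.12289×10⁹ K⁴, so P_net = 104 W.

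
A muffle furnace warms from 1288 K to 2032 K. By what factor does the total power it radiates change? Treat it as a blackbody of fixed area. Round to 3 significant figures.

P ∝ T⁴, so P₂/P₁ = (T₂/T₁)⁴ = (2032/1288)⁴ = (1.57764)⁴ = 6.19.

P₂/P₁ ≈ 6.19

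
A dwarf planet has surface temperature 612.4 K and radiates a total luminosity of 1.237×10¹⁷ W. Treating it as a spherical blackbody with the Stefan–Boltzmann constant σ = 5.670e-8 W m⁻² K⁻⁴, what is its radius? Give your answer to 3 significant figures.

L = 4πR²σT⁴ ⇒ R = √(L/(4πσT⁴)).
σT⁴ = 7974.87 W/m², so R = √(1.237×10¹⁷/(4π×7974.87)) = 1.11×10⁶ m.

R ≈ 1.11×10⁶ m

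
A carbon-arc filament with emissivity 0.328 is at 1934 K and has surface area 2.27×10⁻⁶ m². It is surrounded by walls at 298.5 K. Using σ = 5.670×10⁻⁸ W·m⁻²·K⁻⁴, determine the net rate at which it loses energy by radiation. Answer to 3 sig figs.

Net loss ≈ 0.590 W

Area A = 2.27×10⁻⁶ m².
Net radiated power P_net = εσA(T⁴ − T₀⁴) = 0.328×5.670×10⁻⁸×2.27×10⁻⁶×(1934⁴ − 298.5⁴).
T⁴ − T₀⁴ = 1.39903×10¹³ − 7.93921×10⁹ = 1.39824×10¹³ K⁴, so P_net = 0.590 W.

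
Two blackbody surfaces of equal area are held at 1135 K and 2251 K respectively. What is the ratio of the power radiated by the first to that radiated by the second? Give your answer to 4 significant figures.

With equal areas, P₁/P₂ = (T₁/T₂)⁴ = (1135/2251)⁴ = 0.06464.

P₁/P₂ ≈ 0.06464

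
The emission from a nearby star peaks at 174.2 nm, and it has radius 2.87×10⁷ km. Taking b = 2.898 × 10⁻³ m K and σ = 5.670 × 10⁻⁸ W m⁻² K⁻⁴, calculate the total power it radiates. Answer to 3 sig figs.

P ≈ 4.50×10³¹ W

Wien's law: T = b/λ_max = 2.898×10⁻³/1.742×10⁻⁷ = 16636.1 K.
Surface area A = 4πR² = 4π(2.87×10¹⁰ m)² = 1.03508×10²² m².
Then P = σAT⁴ = 5.670×10⁻⁸×1.03508×10²²×(16636.1)⁴ = 4.50×10³¹ W.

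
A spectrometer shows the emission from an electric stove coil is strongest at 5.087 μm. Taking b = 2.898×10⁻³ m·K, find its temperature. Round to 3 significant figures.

T ≈ 570 K

Wien's law gives T = b/λ_max = (2.898×10⁻³ m·K)/(5.087×10⁻⁶ m) = 570 K.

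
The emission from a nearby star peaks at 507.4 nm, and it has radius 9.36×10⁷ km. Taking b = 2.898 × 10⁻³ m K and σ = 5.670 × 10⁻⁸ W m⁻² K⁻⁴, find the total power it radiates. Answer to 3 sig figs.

P ≈ 6.64×10³⁰ W

Wien's law: T = b/λ_max = 2.898×10⁻³/5.074×10⁻⁷ = 5711.47 K.
Surface area A = 4πR² = 4π(9.36×10¹⁰ m)² = 1.10093×10²³ m².
Then P = σAT⁴ = 5.670×10⁻⁸×1.10093×10²³×(5711.47)⁴ = 6.64×10³⁰ W.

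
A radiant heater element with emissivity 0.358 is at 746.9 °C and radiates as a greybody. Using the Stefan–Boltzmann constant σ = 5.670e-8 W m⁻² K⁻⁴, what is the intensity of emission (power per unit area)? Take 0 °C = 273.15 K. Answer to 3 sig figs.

T = 746.9 °C + 273.15 = 1020.05 K.
Stefan–Boltzmann: I = εσT⁴ = 0.358 × 5.670×10⁻⁸ × (1020.05)⁴ = 2.20×10⁴ W/m².

I ≈ 2.20×10⁴ W/m²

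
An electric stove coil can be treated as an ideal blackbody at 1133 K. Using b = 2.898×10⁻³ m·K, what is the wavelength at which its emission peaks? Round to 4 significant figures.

λ_max ≈ 2558 nm

Wien's displacement law: λ_max = b/T = (2.898×10⁻³ m·K)/(1133 K) = 2.5578×10⁻⁶ m.
That is 2558 nm, in the infrared range.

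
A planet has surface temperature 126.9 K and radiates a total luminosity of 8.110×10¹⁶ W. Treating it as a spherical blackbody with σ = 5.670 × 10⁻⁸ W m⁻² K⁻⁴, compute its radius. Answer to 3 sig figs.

L = 4πR²σT⁴ ⇒ R = √(L/(4πσT⁴)).
σT⁴ = 14.7038 W/m², so R = √(8.110×10¹⁶/(4π×14.7038)) = 2.10×10⁷ m.

R ≈ 2.10×10⁷ m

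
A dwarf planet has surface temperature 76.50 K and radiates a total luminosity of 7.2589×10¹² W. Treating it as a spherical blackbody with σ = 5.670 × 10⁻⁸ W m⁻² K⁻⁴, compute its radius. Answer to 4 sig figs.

R ≈ 5.454×10⁵ m

L = 4πR²σT⁴ ⇒ R = √(L/(4πσT⁴)).
σT⁴ = 1.94191 W/m², so R = √(7.2589×10¹²/(4π×1.94191)) = 5.454×10⁵ m.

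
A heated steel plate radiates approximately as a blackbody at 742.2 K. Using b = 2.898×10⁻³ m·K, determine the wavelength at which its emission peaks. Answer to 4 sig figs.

Wien's displacement law: λ_max = b/T = (2.898×10⁻³ m·K)/(742.2 K) = 3.9046×10⁻⁶ m.
That is 3.905 μm, in the infrared range.

λ_max ≈ 3.905 μm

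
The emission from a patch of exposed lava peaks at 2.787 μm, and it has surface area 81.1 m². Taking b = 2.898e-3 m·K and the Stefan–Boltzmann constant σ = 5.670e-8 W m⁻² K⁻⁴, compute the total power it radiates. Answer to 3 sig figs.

P ≈ 5.38×10⁶ W

Wien's law: T = b/λ_max = 2.898×10⁻³/2.787×10⁻⁶ = 1039.83 K.
Area A = 81.1 m².
Then P = σAT⁴ = 5.670×10⁻⁸×81.1×(1039.83)⁴ = 5.38×10⁶ W.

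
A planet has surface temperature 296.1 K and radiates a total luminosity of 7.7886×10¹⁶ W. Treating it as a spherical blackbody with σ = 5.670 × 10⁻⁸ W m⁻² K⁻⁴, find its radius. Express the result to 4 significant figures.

R ≈ 3.771×10⁶ m

L = 4πR²σT⁴ ⇒ R = √(L/(4πσT⁴)).
σT⁴ = 435.850 W/m², so R = √(7.7886×10¹⁶/(4π×435.850)) = 3.771×10⁶ m.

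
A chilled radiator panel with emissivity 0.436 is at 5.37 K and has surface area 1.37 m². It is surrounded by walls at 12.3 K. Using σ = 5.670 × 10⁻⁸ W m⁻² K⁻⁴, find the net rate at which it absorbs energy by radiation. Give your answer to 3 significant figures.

Net gain ≈ 7.47×10⁻⁴ W

Area A = 1.37 m².
Net radiated power P_net = εσA(T⁴ − T₀⁴) = 0.436×5.670×10⁻⁸×1.37×(5.37⁴ − 12.3⁴).
T⁴ − T₀⁴ = 831.567 − 22888.7 = -22057.1 K⁴, so P_net = -7.47×10⁻⁴ W — negative, meaning a net gain of 7.47×10⁻⁴ W.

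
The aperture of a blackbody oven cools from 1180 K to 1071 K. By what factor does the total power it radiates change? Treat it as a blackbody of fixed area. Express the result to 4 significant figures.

P ∝ T⁴, so P₂/P₁ = (T₂/T₁)⁴ = (1071/1180)⁴ = (0.907627)⁴ = 0.6786.

P₂/P₁ ≈ 0.6786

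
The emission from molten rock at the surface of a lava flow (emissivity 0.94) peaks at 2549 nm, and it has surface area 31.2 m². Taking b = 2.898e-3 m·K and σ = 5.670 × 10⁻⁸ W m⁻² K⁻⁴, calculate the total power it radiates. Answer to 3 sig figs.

P ≈ 2.78×10⁶ W

Wien's law: T = b/λ_max = 2.898×10⁻³/2.549×10⁻⁶ = 1136.92 K.
Area A = 31.2 m².
Then P = εσAT⁴ = 0.94×5.670×10⁻⁸×31.2×(1136.92)⁴ = 2.78×10⁶ W.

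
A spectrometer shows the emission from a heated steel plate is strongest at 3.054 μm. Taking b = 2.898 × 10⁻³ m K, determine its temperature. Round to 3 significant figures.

T ≈ 949 K

Wien's law gives T = b/λ_max = (2.898×10⁻³ m·K)/(3.054×10⁻⁶ m) = 949 K.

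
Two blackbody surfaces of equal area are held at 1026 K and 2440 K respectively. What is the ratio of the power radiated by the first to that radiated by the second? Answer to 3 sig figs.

With equal areas, P₁/P₂ = (T₁/T₂)⁴ = (1026/2440)⁴ = 0.0313.

P₁/P₂ ≈ 0.0313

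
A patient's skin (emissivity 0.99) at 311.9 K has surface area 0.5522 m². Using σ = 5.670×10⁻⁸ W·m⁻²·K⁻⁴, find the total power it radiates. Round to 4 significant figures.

Area A = 0.5522 m².
P = εσAT⁴ = 0.99 × 5.670×10⁻⁸ × 0.5522 × (311.9)⁴ = 293.3 W.

P ≈ 293.3 W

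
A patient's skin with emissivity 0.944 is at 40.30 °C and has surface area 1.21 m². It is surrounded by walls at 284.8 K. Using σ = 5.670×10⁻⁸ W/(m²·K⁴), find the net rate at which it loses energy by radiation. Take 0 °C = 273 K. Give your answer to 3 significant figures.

T = 40.30 °C + 273 = 313.30 K.
Area A = 1.21 m².
Net radiated power P_net = εσA(T⁴ − T₀⁴) = 0.944×5.670×10⁻⁸×1.21×(313.30⁴ − 284.8⁴).
T⁴ − T₀⁴ = 9.63478×10⁹ − 6.57900×10⁹ = 3.05578×10⁹ K⁴, so P_net = 198 W.

Net loss ≈ 198 W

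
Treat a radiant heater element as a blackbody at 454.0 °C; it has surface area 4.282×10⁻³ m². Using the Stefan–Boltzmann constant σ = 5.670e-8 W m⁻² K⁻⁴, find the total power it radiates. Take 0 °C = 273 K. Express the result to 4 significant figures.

P ≈ 67.82 W

T = 454.0 °C + 273 = 727.0 K.
Area A = 4.282×10⁻³ m².
P = σAT⁴ = 5.670×10⁻⁸ × 4.282×10⁻³ × (727.0)⁴ = 67.82 W.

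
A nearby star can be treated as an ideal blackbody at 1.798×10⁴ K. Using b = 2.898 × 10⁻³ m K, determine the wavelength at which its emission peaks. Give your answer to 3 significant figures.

Wien's displacement law: λ_max = b/T = (2.898×10⁻³ m·K)/(1.798×10⁴ K) = 1.612×10⁻⁷ m.
That is 161 nm, in the ultraviolet range.

λ_max ≈ 161 nm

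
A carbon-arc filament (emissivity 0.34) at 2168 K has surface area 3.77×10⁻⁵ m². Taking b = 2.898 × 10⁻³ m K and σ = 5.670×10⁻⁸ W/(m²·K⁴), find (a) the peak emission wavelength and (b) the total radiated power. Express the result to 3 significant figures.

(a) λ_max = b/T = 2.898×10⁻³/2168 = 1.337×10⁻⁶ m = 1.34×10³ nm.
Area A = 3.77×10⁻⁵ m².
(b) P = εσAT⁴ = 0.34×5.670×10⁻⁸×3.77×10⁻⁵×(2168)⁴ = 16.1 W.

λ_max ≈ 1.34×10³ nm; P ≈ 16.1 W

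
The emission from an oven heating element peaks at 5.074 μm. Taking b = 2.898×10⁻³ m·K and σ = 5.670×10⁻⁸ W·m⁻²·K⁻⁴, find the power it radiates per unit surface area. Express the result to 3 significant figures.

Wien's law: T = b/λ_max = 2.898×10⁻³/5.074×10⁻⁶ = 571.147 K.
Then I = σT⁴ = 5.670×10⁻⁸×(571.147)⁴ = 6.03×10³ W/m².

I ≈ 6.03×10³ W/m²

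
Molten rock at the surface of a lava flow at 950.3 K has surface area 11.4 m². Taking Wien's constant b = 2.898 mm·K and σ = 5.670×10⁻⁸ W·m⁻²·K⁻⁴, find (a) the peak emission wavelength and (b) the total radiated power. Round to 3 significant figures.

(a) λ_max = b/T = 2.898×10⁻³/950.3 = 3.050×10⁻⁶ m = 3.05 μm.
Area A = 11.4 m².
(b) P = σAT⁴ = 5.670×10⁻⁸×11.4×(950.3)⁴ = 5.27×10⁵ W.

λ_max ≈ 3.05 μm; P ≈ 5.27×10⁵ W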